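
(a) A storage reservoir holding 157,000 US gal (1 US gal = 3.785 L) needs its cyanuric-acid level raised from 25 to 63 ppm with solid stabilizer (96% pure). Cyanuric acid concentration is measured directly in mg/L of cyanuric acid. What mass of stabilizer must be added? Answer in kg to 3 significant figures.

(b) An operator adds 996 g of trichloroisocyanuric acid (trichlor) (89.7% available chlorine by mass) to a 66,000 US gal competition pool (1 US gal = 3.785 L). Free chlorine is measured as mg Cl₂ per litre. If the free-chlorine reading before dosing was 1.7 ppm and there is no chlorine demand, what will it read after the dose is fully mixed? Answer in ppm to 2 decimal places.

(a) 23.5 kg; (b) 5.28 ppm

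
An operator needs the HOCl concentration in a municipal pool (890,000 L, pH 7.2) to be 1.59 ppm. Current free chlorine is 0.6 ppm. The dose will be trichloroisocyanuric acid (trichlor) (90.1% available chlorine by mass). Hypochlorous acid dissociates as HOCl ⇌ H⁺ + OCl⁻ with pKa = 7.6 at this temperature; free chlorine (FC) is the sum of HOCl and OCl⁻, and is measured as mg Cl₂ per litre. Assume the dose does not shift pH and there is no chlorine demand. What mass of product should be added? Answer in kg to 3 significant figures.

[OCl⁻]/[HOCl] = 10^(pH − pKa) = 10^(7.2 − 7.6) = 0.3981; fraction as HOCl = 1/(1 + 0.3981) = 0.7153.
Free chlorine required for 1.59 ppm HOCl: 1.59 / 0.7153 = 2.223 ppm.
FC to add: 2.223 − 0.6 = 1.623 mg/L as Cl₂.
Cl₂ equivalent: 1.623 mg/L × 890,000 L = 1444 g.
Product at 90.1% available Cl: 1444 / 0.901 = 1603 g.

1.60 kg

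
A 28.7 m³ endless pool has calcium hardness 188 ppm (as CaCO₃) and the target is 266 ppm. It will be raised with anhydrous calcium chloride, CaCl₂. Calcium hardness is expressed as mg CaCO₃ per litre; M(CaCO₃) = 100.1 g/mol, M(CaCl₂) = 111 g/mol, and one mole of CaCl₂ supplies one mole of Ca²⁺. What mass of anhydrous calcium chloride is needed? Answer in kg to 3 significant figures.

2.48 kg

Volume: 28.7 m³ = 28,700 L.
Hardness to add: (266 − 188) = 78 mg/L as CaCO₃ × 28,700 L = 2239 g as CaCO₃.
Moles of Ca²⁺ (1 mol Ca²⁺ ≡ 1 mol CaCO₃): 2239 / 100.1 g/mol = 22.36 mol.
Mass of CaCl₂: 22.36 × 111 = 2482 g.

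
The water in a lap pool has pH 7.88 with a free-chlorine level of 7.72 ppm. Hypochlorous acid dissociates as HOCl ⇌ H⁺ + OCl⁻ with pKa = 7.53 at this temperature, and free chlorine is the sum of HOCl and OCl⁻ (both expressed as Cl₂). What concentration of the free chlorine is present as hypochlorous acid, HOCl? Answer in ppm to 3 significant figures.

2.38 ppm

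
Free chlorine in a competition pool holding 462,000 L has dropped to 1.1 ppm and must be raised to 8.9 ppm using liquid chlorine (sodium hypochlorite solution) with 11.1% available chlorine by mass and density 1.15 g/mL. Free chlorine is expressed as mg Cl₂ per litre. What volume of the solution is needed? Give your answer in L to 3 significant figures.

Chlorine deficit: 8.9 − 1.1 = 7.8 ppm = 7.8 mg/L as Cl₂.
Cl₂ equivalent needed: 7.8 mg/L × 462,000 L = 3,604,000 mg = 3604 g.
Product at 11.1% available chlorine: 3604 / 0.111 = 32,460 g.
Volume at density 1.15 g/mL: 32,460 g ÷ 1.15 g/mL = 28,230 mL.

28.2 L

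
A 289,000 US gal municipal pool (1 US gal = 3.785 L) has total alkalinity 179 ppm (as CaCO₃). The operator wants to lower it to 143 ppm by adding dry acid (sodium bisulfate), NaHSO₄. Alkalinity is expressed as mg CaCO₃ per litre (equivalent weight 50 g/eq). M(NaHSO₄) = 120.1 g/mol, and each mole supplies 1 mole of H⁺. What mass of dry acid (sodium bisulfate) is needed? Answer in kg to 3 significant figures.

Volume: 289,000 US gal × 3.785 L/gal = 1,093,865 L.
Alkalinity to neutralize: (179 − 143) = 36 mg/L as CaCO₃ × 1,093,865 L = 39,380 g as CaCO₃.
Equivalents of H⁺ required: 39,380 ÷ 50 g/eq = 787.6 eq = 787.6 mol NaHSO₄.
Mass of NaHSO₄: 787.6 × 120.1 = 94,590 g.

94.6 kg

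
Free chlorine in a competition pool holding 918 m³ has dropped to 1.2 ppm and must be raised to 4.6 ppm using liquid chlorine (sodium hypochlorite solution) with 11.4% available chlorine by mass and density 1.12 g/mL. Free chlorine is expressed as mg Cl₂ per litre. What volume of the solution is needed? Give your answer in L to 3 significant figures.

Volume: 918 m³ = 918,000 L.
Chlorine deficit: 4.6 − 1.2 = 3.4 ppm = 3.4 mg/L as Cl₂.
Cl₂ equivalent needed: 3.4 mg/L × 918,000 L = 3,121,000 mg = 3121 g.
Product at 11.4% available chlorine: 3121 / 0.114 = 27,380 g.
Volume at density 1.12 g/mL: 27,380 g ÷ 1.12 g/mL = 24,450 mL.

24.4 L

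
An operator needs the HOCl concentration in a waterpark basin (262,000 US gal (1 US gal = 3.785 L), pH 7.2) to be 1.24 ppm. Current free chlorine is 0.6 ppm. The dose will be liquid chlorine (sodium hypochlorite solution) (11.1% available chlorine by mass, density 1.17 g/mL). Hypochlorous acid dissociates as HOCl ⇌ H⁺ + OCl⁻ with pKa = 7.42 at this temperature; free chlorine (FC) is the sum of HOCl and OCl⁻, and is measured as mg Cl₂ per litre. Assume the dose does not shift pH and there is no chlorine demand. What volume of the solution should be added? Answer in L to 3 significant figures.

Volume: 262,000 US gal × 3.785 L/gal = 991,670 L.
[OCl⁻]/[HOCl] = 10^(pH − pKa) = 10^(7.2 − 7.42) = 0.6026; fraction as HOCl = 1/(1 + 0.6026) = 0.624.
Free chlorine required for 1.24 ppm HOCl: 1.24 / 0.624 = 1.987 ppm.
FC to add: 1.987 − 0.6 = 1.387 mg/L as Cl₂.
Cl₂ equivalent: 1.387 mg/L × 991,670 L = 1376 g.
Product at 11.1% available Cl: 1376 / 0.111 = 12,390 g.
Volume: 12,390 g ÷ 1.17 g/mL = 10,590 mL.

10.6 L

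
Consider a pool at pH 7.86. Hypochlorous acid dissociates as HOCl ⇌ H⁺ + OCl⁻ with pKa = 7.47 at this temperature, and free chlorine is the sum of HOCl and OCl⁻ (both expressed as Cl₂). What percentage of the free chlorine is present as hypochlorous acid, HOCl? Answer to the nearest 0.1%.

[OCl⁻]/[HOCl] = 10^(pH − pKa) = 10^(7.86 − 7.47) = 10^0.39 = 2.455.
Fraction as HOCl = 1 / (1 + 2.455) = 0.2895.

28.9%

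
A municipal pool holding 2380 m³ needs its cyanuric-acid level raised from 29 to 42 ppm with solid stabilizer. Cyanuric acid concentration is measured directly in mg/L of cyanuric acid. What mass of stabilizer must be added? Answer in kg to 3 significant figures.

Volume: 2380 m³ = 2,380,000 L.
CYA to add: (42 − 29) = 13 mg/L × 2,380,000 L = 30,940 g cyanuric acid.

30.9 kg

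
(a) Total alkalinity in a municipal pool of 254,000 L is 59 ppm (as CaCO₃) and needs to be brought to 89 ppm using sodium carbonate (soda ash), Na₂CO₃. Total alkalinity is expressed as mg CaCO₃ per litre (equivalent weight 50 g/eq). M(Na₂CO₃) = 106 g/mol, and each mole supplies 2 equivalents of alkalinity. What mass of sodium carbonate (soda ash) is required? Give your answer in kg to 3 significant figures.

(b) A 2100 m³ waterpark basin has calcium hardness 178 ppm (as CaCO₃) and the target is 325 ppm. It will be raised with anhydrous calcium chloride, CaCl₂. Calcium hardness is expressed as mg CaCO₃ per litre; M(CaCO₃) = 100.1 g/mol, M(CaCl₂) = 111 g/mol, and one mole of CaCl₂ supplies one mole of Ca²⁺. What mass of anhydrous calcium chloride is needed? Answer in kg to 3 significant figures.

(a) Alkalinity to add: (89 − 59) = 30 mg/L as CaCO₃ × 254,000 L = 7620 g as CaCO₃.
(a) Equivalents: 7620 g ÷ 50 g/eq = 152.4 eq.
(a) Each mole of Na₂CO₃ supplies 2 eq, so 152.4 / 2 = 76.2 mol.
(a) Mass: 76.2 mol × 106 g/mol = 8077 g.

(b) Volume: 2100 m³ = 2,100,000 L.
(b) Hardness to add: (325 − 178) = 147 mg/L as CaCO₃ × 2,100,000 L = 308,700 g as CaCO₃.
(b) Moles of Ca²⁺ (1 mol Ca²⁺ ≡ 1 mol CaCO₃): 308,700 / 100.1 g/mol = 3084 mol.
(b) Mass of CaCl₂: 3084 × 111 = 342,300 g.

(a) 8.08 kg; (b) 342 kg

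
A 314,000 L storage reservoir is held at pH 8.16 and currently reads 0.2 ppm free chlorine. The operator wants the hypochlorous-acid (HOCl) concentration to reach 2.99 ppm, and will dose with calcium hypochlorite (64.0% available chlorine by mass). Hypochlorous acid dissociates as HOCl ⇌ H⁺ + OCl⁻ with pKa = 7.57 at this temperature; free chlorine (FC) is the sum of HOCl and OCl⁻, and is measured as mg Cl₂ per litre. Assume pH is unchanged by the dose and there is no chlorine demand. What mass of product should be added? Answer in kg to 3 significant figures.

7.08 kg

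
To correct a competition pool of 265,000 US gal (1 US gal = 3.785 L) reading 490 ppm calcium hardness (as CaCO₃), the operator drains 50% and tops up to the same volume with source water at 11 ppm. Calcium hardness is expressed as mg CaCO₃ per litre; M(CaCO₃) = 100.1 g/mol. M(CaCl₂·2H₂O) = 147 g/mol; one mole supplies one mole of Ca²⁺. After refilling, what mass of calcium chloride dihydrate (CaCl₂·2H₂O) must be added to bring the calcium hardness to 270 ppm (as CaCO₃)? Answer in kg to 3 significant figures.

28.7 kg

Volume: 265,000 US gal × 3.785 L/gal = 1,003,025 L.
After draining 50% and refilling: 490 × 0.50 + 11 × 0.50 = 250.5 ppm.
Deficit to target: 270 − 250.5 = 19.5 mg/L.
As CaCO₃: 19.5 mg/L × 1,003,025 L = 19,560 g; ÷ 100.1 = 195.4 mol Ca²⁺.
Mass: 195.4 × 147 = 28,720 g.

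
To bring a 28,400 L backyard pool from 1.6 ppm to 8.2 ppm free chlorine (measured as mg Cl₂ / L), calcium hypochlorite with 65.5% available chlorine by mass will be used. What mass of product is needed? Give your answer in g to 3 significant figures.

286 g

Chlorine deficit: 8.2 − 1.6 = 6.6 ppm = 6.6 mg/L as Cl₂.
Cl₂ equivalent needed: 6.6 mg/L × 28,400 L = 187,400 mg = 187.4 g.
Product at 65.5% available chlorine: 187.4 / 0.655 = 286.2 g.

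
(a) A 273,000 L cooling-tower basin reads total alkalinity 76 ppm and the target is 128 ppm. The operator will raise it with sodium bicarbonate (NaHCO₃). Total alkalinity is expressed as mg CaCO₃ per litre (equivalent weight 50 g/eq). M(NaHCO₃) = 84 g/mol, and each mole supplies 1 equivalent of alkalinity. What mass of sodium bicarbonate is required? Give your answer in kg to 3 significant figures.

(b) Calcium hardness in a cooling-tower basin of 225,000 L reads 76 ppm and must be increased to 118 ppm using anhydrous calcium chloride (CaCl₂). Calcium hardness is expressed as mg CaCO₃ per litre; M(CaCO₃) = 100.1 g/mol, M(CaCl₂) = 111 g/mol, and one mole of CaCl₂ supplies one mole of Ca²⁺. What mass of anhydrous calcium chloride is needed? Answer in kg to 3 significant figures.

(a) Alkalinity to add: (128 − 76) = 52 mg/L as CaCO₃ × 273,000 L = 14,200 g as CaCO₃.
(a) Equivalents: 14,200 g ÷ 50 g/eq = 283.9 eq.
(a) NaHCO₃ supplies 1 eq per mole → 283.9 mol.
(a) Mass: 283.9 mol × 84 g/mol = 23,850 g.

(b) Hardness to add: (118 − 76) = 42 mg/L as CaCO₃ × 225,000 L = 9450 g as CaCO₃.
(b) Moles of Ca²⁺ (1 mol Ca²⁺ ≡ 1 mol CaCO₃): 9450 / 100.1 g/mol = 94.41 mol.
(b) Mass of CaCl₂: 94.41 × 111 = 10,480 g.

(a) 23.8 kg; (b) 10.5 kg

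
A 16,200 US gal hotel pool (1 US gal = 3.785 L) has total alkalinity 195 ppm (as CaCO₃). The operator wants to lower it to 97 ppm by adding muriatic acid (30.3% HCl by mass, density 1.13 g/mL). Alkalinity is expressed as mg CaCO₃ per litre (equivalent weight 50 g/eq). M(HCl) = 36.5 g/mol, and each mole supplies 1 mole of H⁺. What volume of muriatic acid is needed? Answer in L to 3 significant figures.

Volume: 16,200 US gal × 3.785 L/gal = 61,317 L.
Alkalinity to neutralize: (195 − 97) = 98 mg/L as CaCO₃ × 61,317 L = 6009 g as CaCO₃.
Equivalents of H⁺ required: 6009 ÷ 50 g/eq = 120.2 eq = 120.2 mol HCl.
Mass of HCl: 120.2 × 36.5 = 4387 g.
Mass of 30.3% solution: 4387 / 0.303 = 14,480 g.
Volume: 14,480 g ÷ 1.13 g/mL = 12,810 mL.

12.8 L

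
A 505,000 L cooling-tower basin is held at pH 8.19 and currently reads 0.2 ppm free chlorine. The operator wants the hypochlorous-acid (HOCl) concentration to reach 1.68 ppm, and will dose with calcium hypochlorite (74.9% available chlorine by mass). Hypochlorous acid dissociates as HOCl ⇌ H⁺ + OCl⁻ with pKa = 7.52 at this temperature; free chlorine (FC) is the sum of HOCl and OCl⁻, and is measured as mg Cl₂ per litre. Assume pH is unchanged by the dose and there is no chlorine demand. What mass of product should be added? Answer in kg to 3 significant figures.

6.30 kg

[OCl⁻]/[HOCl] = 10^(pH − pKa) = 10^(8.19 − 7.52) = 4.677; fraction as HOCl = 1/(1 + 4.677) = 0.1761.
Free chlorine required for 1.68 ppm HOCl: 1.68 / 0.1761 = 9.538 ppm.
FC to add: 9.538 − 0.2 = 9.338 mg/L as Cl₂.
Cl₂ equivalent: 9.338 mg/L × 505,000 L = 4716 g.
Product at 74.9% available Cl: 4716 / 0.749 = 6296 g.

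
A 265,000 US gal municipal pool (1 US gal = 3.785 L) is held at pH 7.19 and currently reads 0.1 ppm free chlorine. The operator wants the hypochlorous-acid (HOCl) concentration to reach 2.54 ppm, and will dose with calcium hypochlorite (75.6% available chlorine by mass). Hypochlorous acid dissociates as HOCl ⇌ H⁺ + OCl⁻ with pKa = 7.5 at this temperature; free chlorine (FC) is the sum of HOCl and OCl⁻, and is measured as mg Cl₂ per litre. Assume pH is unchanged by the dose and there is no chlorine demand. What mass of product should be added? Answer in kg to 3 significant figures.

4.89 kg

Volume: 265,000 US gal × 3.785 L/gal = 1,003,025 L.
[OCl⁻]/[HOCl] = 10^(pH − pKa) = 10^(7.19 − 7.5) = 0.4898; fraction as HOCl = 1/(1 + 0.4898) = 0.6712.
Free chlorine required for 2.54 ppm HOCl: 2.54 / 0.6712 = 3.784 ppm.
FC to add: 3.784 − 0.1 = 3.684 mg/L as Cl₂.
Cl₂ equivalent: 3.684 mg/L × 1,003,025 L = 3695 g.
Product at 75.6% available Cl: 3695 / 0.756 = 4888 g.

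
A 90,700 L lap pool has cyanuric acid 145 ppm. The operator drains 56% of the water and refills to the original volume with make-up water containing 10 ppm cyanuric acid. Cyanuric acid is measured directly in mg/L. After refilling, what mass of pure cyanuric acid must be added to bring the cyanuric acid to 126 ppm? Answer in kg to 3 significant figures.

5.13 kg

After draining 56% and refilling: 145 × 0.44 + 10 × 0.56 = 69.4 ppm.
Deficit to target: 126 − 69.4 = 56.6 mg/L.
Mass: 56.6 mg/L × 90,700 L = 5134 g cyanuric acid.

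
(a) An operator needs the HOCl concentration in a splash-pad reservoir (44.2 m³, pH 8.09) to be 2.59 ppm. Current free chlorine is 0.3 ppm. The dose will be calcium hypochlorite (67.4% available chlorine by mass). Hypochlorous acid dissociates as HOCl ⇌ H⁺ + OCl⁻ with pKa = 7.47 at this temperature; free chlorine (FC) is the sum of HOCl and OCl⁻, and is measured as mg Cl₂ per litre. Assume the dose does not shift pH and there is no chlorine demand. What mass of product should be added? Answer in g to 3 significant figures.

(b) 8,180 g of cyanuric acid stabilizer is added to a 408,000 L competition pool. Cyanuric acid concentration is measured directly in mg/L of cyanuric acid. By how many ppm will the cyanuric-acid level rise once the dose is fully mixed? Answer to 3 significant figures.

(a) Volume: 44.2 m³ = 44,200 L.
(a) [OCl⁻]/[HOCl] = 10^(pH − pKa) = 10^(8.09 − 7.47) = 4.169; fraction as HOCl = 1/(1 + 4.169) = 0.1935.
(a) Free chlorine required for 2.59 ppm HOCl: 2.59 / 0.1935 = 13.39 ppm.
(a) FC to add: 13.39 − 0.3 = 13.09 mg/L as Cl₂.
(a) Cl₂ equivalent: 13.09 mg/L × 44,200 L = 578.4 g.
(a) Product at 67.4% available Cl: 578.4 / 0.674 = 858.2 g.

(b) Rise: 8,180 g / 408,000 L × 1000 = 20.05 mg/L.

(a) 858 g; (b) 20.0 ppm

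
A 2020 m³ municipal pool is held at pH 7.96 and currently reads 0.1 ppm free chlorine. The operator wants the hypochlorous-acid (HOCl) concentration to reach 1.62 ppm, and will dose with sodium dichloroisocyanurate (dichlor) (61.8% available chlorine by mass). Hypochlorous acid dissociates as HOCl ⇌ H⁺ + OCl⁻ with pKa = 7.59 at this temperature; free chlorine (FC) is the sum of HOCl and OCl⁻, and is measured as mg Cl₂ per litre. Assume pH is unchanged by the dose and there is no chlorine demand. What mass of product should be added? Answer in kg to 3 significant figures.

17.4 kg

Volume: 2020 m³ = 2,020,000 L.
[OCl⁻]/[HOCl] = 10^(pH − pKa) = 10^(7.96 − 7.59) = 2.344; fraction as HOCl = 1/(1 + 2.344) = 0.299.
Free chlorine required for 1.62 ppm HOCl: 1.62 / 0.299 = 5.418 ppm.
FC to add: 5.418 − 0.1 = 5.318 mg/L as Cl₂.
Cl₂ equivalent: 5.318 mg/L × 2,020,000 L = 10,740 g.
Product at 61.8% available Cl: 10,740 / 0.618 = 17,380 g.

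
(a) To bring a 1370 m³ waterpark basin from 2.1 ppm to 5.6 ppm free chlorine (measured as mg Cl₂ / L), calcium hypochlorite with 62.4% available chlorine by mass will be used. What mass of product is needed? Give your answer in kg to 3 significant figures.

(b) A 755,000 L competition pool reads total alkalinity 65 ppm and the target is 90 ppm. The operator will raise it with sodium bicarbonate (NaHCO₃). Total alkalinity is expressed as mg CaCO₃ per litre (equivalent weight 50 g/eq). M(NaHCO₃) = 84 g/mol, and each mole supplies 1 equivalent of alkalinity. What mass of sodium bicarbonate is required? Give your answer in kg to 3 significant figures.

(a) Volume: 1370 m³ = 1,370,000 L.
(a) Chlorine deficit: 5.6 − 2.1 = 3.5 ppm = 3.5 mg/L as Cl₂.
(a) Cl₂ equivalent needed: 3.5 mg/L × 1,370,000 L = 4,795,000 mg = 4795 g.
(a) Product at 62.4% available chlorine: 4795 / 0.624 = 7684 g.

(b) Alkalinity to add: (90 − 65) = 25 mg/L as CaCO₃ × 755,000 L = 18,880 g as CaCO₃.
(b) Equivalents: 18,880 g ÷ 50 g/eq = 377.5 eq.
(b) NaHCO₃ supplies 1 eq per mole → 377.5 mol.
(b) Mass: 377.5 mol × 84 g/mol = 31,710 g.

(a) 7.68 kg; (b) 31.7 kg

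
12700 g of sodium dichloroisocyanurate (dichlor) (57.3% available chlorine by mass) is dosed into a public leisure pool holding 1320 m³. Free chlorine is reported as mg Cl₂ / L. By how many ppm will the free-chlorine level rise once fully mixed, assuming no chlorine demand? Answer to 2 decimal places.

Volume: 1320 m³ = 1,320,000 L.
Available chlorine delivered: 12,700 g × 0.573 = 7277 g as Cl₂.
Concentration rise: 7277 g / 1,320,000 L = 5.513 mg/L = 5.51 ppm.

5.51 ppm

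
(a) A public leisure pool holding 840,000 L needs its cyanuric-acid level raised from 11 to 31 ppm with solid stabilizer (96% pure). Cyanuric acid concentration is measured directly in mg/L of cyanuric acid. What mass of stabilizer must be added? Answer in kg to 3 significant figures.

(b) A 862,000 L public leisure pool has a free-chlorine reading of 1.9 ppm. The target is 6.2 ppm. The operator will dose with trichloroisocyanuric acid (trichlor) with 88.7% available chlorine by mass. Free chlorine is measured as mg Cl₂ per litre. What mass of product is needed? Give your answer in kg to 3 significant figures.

(a) CYA to add: (31 − 11) = 20 mg/L × 840,000 L = 16,800 g cyanuric acid.
(a) At 96% purity: 16,800 / 0.96 = 17,500 g product.

(b) Chlorine deficit: 6.2 − 1.9 = 4.3 ppm = 4.3 mg/L as Cl₂.
(b) Cl₂ equivalent needed: 4.3 mg/L × 862,000 L = 3,707,000 mg = 3707 g.
(b) Product at 88.7% available chlorine: 3707 / 0.887 = 4179 g.

(a) 17.5 kg; (b) 4.18 kg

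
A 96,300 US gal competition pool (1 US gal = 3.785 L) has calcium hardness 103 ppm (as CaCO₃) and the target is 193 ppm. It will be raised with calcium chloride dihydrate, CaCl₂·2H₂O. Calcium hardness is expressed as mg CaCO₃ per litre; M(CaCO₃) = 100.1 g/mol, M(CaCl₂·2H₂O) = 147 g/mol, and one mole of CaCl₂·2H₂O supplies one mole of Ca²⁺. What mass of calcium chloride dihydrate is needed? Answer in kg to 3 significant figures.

48.2 kg

Volume: 96,300 US gal × 3.785 L/gal = 364,496 L.
Hardness to add: (193 − 103) = 90 mg/L as CaCO₃ × 364,496 L = 32,800 g as CaCO₃.
Moles of Ca²⁺ (1 mol Ca²⁺ ≡ 1 mol CaCO₃): 32,800 / 100.1 g/mol = 327.7 mol.
Mass of CaCl₂·2H₂O: 327.7 × 147 = 48,170 g.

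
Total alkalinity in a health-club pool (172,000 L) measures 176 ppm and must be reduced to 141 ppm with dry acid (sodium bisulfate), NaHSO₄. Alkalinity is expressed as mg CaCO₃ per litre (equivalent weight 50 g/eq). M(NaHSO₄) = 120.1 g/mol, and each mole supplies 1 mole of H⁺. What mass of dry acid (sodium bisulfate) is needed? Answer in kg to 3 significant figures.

14.5 kg

Alkalinity to neutralize: (176 − 141) = 35 mg/L as CaCO₃ × 172,000 L = 6020 g as CaCO₃.
Equivalents of H⁺ required: 6020 ÷ 50 g/eq = 120.4 eq = 120.4 mol NaHSO₄.
Mass of NaHSO₄: 120.4 × 120.1 = 14,460 g.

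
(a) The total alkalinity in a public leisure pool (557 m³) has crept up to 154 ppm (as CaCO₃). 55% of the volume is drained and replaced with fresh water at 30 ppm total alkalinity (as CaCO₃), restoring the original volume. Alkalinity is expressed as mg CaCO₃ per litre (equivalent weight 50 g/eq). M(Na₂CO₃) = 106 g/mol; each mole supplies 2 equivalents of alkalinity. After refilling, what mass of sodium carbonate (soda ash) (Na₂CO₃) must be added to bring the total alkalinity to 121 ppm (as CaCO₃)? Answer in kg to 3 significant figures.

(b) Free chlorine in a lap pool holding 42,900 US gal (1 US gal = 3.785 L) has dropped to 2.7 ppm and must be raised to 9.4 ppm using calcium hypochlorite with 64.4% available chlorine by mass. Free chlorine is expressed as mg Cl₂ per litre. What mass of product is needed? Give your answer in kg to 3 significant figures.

(a) Volume: 557 m³ = 557,000 L.
(a) After draining 55% and refilling: 154 × 0.45 + 30 × 0.55 = 85.8 ppm.
(a) Deficit to target: 121 − 85.8 = 35.2 mg/L.
(a) As CaCO₃: 35.2 mg/L × 557,000 L = 19,610 g; ÷ 50 g/eq ÷ 2 = 196.1 mol Na₂CO₃.
(a) Mass: 196.1 × 106 = 20,780 g.

(b) Volume: 42,900 US gal × 3.785 L/gal = 162,376 L.
(b) Chlorine deficit: 9.4 − 2.7 = 6.7 ppm = 6.7 mg/L as Cl₂.
(b) Cl₂ equivalent needed: 6.7 mg/L × 162,376 L = 1,088,000 mg = 1088 g.
(b) Product at 64.4% available chlorine: 1088 / 0.644 = 1689 g.

(a) 20.8 kg; (b) 1.69 kg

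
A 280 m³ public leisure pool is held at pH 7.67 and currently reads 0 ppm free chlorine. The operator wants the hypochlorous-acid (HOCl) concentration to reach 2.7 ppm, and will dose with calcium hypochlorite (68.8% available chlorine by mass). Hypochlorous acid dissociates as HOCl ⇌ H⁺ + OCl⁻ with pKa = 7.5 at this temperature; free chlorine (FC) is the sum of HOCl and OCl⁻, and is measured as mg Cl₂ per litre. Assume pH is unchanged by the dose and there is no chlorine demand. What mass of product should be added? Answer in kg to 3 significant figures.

Volume: 280 m³ = 280,000 L.
[OCl⁻]/[HOCl] = 10^(pH − pKa) = 10^(7.67 − 7.5) = 1.479; fraction as HOCl = 1/(1 + 1.479) = 0.4034.
Free chlorine required for 2.7 ppm HOCl: 2.7 / 0.4034 = 6.694 ppm.
FC to add: 6.694 − 0 = 6.694 mg/L as Cl₂.
Cl₂ equivalent: 6.694 mg/L × 280,000 L = 1874 g.
Product at 68.8% available Cl: 1874 / 0.688 = 2724 g.

2.72 kg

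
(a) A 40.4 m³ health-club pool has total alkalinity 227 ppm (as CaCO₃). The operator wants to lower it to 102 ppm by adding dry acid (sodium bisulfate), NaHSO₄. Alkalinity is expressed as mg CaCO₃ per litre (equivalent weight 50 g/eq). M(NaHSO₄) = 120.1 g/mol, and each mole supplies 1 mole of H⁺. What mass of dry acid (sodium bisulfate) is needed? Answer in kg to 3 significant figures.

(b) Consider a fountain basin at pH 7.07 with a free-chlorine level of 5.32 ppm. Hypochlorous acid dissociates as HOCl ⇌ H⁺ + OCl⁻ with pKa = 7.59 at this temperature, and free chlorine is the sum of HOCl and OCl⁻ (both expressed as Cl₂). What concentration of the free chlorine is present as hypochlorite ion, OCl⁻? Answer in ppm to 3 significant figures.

(a) 12.1 kg; (b) 1.23 ppm

(a) Volume: 40.4 m³ = 40,400 L.
(a) Alkalinity to neutralize: (227 − 102) = 125 mg/L as CaCO₃ × 40,400 L = 5050 g as CaCO₃.
(a) Equivalents of H⁺ required: 5050 ÷ 50 g/eq = 101 eq = 101 mol NaHSO₄.
(a) Mass of NaHSO₄: 101 × 120.1 = 12,130 g.

(b) [OCl⁻]/[HOCl] = 10^(pH − pKa) = 10^(7.07 − 7.59) = 10^-0.52 = 0.302.
(b) Fraction as HOCl = 1 / (1 + 0.302) = 0.7681.
(b) OCl⁻ = (1 − 0.7681) × 5.32 ppm = 1.234 ppm.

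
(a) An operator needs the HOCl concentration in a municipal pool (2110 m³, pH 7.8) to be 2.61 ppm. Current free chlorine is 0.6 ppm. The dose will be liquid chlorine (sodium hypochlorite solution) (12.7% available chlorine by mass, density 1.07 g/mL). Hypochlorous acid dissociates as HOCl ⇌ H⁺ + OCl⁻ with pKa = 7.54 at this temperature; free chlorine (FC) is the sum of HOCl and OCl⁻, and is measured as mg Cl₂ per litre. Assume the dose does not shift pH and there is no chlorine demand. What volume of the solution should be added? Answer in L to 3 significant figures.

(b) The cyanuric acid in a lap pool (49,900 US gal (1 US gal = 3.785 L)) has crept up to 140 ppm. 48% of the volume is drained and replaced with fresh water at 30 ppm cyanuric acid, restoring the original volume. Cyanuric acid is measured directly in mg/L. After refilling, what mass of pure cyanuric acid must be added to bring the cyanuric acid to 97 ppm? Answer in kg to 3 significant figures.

(a) Volume: 2110 m³ = 2,110,000 L.
(a) [OCl⁻]/[HOCl] = 10^(pH − pKa) = 10^(7.8 − 7.54) = 1.82; fraction as HOCl = 1/(1 + 1.82) = 0.3546.
(a) Free chlorine required for 2.61 ppm HOCl: 2.61 / 0.3546 = 7.359 ppm.
(a) FC to add: 7.359 − 0.6 = 6.759 mg/L as Cl₂.
(a) Cl₂ equivalent: 6.759 mg/L × 2,110,000 L = 14,260 g.
(a) Product at 12.7% available Cl: 14,260 / 0.127 = 112,300 g.
(a) Volume: 112,300 g ÷ 1.07 g/mL = 105,000 mL.

(b) Volume: 49,900 US gal × 3.785 L/gal = 188,872 L.
(b) After draining 48% and refilling: 140 × 0.52 + 30 × 0.48 = 87.2 ppm.
(b) Deficit to target: 97 − 87.2 = 9.8 mg/L.
(b) Mass: 9.8 mg/L × 188,872 L = 1851 g cyanuric acid.

(a) 105 L; (b) 1.85 kg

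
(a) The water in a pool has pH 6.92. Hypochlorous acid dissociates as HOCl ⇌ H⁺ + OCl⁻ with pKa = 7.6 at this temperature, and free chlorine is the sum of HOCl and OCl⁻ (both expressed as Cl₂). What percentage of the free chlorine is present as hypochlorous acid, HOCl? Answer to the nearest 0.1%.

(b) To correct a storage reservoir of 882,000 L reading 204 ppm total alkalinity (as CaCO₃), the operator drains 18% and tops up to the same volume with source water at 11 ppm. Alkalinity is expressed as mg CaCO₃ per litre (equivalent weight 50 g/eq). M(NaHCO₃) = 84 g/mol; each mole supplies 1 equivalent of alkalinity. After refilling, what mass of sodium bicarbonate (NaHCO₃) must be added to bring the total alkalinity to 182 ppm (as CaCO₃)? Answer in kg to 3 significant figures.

(a) 82.7%; (b) 18.9 kg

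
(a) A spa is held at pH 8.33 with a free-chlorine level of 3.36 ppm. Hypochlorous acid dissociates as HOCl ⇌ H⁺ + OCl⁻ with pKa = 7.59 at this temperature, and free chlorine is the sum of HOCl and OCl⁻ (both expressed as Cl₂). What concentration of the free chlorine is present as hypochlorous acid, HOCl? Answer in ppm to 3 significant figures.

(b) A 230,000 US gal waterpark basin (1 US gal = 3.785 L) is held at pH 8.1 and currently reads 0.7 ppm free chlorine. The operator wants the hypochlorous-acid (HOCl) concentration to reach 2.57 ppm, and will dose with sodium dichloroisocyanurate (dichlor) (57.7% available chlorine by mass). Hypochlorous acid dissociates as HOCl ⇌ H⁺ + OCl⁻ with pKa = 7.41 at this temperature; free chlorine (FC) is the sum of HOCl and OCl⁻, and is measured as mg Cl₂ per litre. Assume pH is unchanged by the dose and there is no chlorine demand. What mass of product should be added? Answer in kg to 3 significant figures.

(a) [OCl⁻]/[HOCl] = 10^(pH − pKa) = 10^(8.33 − 7.59) = 10^0.74 = 5.495.
(a) Fraction as HOCl = 1 / (1 + 5.495) = 0.154.
(a) HOCl = 0.154 × 3.36 ppm = 0.5173 ppm.

(b) Volume: 230,000 US gal × 3.785 L/gal = 870,550 L.
(b) [OCl⁻]/[HOCl] = 10^(pH − pKa) = 10^(8.1 − 7.41) = 4.898; fraction as HOCl = 1/(1 + 4.898) = 0.1696.
(b) Free chlorine required for 2.57 ppm HOCl: 2.57 / 0.1696 = 15.16 ppm.
(b) FC to add: 15.16 − 0.7 = 14.46 mg/L as Cl₂.
(b) Cl₂ equivalent: 14.46 mg/L × 870,550 L = 12,590 g.
(b) Product at 57.7% available Cl: 12,590 / 0.577 = 21,810 g.

(a) 0.517 ppm; (b) 21.8 kg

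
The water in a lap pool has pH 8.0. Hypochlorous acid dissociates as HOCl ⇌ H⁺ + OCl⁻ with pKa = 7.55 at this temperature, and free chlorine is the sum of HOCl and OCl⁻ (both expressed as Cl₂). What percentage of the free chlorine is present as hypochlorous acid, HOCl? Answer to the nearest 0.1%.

[OCl⁻]/[HOCl] = 10^(pH − pKa) = 10^(8.0 − 7.55) = 10^0.45 = 2.818.
Fraction as HOCl = 1 / (1 + 2.818) = 0.2619.

26.2%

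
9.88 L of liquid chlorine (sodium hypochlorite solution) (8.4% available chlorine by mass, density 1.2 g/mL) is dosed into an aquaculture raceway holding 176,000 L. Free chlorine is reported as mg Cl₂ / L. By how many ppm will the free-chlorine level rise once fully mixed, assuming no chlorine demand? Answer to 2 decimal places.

5.66 ppm

Mass of solution: 9.88 L × 1000 mL/L × 1.2 g/mL = 11,860 g.
Available chlorine delivered: 11,860 g × 0.084 = 995.9 g as Cl₂.
Concentration rise: 995.9 g / 176,000 L = 5.659 mg/L = 5.66 ppm.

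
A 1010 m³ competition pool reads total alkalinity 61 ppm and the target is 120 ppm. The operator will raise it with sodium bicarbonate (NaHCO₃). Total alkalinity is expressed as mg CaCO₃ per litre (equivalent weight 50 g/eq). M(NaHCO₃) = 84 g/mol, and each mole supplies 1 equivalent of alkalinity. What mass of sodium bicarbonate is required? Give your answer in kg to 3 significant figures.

100 kg

Volume: 1010 m³ = 1,010,000 L.
Alkalinity to add: (120 − 61) = 59 mg/L as CaCO₃ × 1,010,000 L = 59,590 g as CaCO₃.
Equivalents: 59,590 g ÷ 50 g/eq = 1192 eq.
NaHCO₃ supplies 1 eq per mole → 1192 mol.
Mass: 1192 mol × 84 g/mol = 100,100 g.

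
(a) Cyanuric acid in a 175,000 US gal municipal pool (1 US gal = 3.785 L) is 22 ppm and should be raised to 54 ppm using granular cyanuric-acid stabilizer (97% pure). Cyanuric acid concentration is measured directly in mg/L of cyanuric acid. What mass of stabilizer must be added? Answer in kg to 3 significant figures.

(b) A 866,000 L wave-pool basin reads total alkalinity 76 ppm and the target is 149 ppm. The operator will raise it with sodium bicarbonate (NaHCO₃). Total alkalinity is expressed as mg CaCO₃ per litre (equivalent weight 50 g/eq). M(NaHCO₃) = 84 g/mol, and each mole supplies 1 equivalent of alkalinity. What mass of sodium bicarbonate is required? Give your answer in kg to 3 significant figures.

(a) Volume: 175,000 US gal × 3.785 L/gal = 662,375 L.
(a) CYA to add: (54 − 22) = 32 mg/L × 662,375 L = 21,200 g cyanuric acid.
(a) At 97% purity: 21,200 / 0.97 = 21,850 g product.

(b) Alkalinity to add: (149 − 76) = 73 mg/L as CaCO₃ × 866,000 L = 63,220 g as CaCO₃.
(b) Equivalents: 63,220 g ÷ 50 g/eq = 1264 eq.
(b) NaHCO₃ supplies 1 eq per mole → 1264 mol.
(b) Mass: 1264 mol × 84 g/mol = 106,200 g.

(a) 21.9 kg; (b) 106 kg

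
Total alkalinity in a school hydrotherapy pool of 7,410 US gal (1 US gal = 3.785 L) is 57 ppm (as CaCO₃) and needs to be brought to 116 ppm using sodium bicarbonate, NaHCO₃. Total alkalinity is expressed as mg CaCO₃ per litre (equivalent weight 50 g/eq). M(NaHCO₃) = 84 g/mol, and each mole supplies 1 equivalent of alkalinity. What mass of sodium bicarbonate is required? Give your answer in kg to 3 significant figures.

2.78 kg

Volume: 7,410 US gal × 3.785 L/gal = 28,047 L.
Alkalinity to add: (116 − 57) = 59 mg/L as CaCO₃ × 28,047 L = 1655 g as CaCO₃.
Equivalents: 1655 g ÷ 50 g/eq = 33.1 eq.
NaHCO₃ supplies 1 eq per mole → 33.1 mol.
Mass: 33.1 mol × 84 g/mol = 2780 g.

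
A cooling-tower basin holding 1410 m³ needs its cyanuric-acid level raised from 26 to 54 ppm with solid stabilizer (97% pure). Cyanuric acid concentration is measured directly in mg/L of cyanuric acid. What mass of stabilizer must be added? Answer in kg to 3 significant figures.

40.7 kg

Volume: 1410 m³ = 1,410,000 L.
CYA to add: (54 − 26) = 28 mg/L × 1,410,000 L = 39,480 g cyanuric acid.
At 97% purity: 39,480 / 0.97 = 40,700 g product.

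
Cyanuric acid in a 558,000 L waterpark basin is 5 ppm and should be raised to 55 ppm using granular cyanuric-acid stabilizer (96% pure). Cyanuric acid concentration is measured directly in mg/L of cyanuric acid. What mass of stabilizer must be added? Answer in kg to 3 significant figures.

CYA to add: (55 − 5) = 50 mg/L × 558,000 L = 27,900 g cyanuric acid.
At 96% purity: 27,900 / 0.96 = 29,060 g product.

29.1 kg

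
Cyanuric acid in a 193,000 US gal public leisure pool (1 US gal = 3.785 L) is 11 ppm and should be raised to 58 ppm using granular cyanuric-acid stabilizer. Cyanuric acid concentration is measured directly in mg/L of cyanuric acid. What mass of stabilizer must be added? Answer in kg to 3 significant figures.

34.3 kg

Volume: 193,000 US gal × 3.785 L/gal = 730,505 L.
CYA to add: (58 − 11) = 47 mg/L × 730,505 L = 34,330 g cyanuric acid.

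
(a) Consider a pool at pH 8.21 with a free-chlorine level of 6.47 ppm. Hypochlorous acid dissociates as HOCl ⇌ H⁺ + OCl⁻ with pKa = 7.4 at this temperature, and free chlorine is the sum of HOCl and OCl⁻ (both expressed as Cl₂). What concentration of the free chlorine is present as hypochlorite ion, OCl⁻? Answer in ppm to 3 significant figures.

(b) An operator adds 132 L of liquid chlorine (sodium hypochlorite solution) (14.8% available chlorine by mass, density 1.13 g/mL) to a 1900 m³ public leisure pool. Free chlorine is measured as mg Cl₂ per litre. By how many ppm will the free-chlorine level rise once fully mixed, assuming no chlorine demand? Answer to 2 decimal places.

(a) [OCl⁻]/[HOCl] = 10^(pH − pKa) = 10^(8.21 − 7.4) = 10^0.81 = 6.457.
(a) Fraction as HOCl = 1 / (1 + 6.457) = 0.1341.
(a) OCl⁻ = (1 − 0.1341) × 6.47 ppm = 5.602 ppm.

(b) Volume: 1900 m³ = 1,900,000 L.
(b) Mass of solution: 132 L × 1000 mL/L × 1.13 g/mL = 149,200 g.
(b) Available chlorine delivered: 149,200 g × 0.148 = 22,080 g as Cl₂.
(b) Concentration rise: 22,080 g / 1,900,000 L = 11.62 mg/L = 11.62 ppm.

(a) 5.60 ppm; (b) 11.62 ppm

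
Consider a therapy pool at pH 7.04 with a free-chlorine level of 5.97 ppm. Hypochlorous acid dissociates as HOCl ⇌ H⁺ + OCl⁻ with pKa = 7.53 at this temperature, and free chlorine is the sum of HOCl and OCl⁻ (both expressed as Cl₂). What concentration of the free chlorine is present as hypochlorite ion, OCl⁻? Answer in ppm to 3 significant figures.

[OCl⁻]/[HOCl] = 10^(pH − pKa) = 10^(7.04 − 7.53) = 10^-0.49 = 0.3236.
Fraction as HOCl = 1 / (1 + 0.3236) = 0.7555.
OCl⁻ = (1 − 0.7555) × 5.97 ppm = 1.46 ppm.

1.46 ppm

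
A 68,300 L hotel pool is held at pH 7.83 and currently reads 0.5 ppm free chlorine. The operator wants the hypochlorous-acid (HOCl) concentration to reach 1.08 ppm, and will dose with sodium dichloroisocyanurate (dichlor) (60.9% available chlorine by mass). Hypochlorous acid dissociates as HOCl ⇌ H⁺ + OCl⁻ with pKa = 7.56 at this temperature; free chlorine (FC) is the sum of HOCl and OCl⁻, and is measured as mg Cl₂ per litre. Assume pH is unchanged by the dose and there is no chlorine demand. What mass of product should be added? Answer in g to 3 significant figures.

[OCl⁻]/[HOCl] = 10^(pH − pKa) = 10^(7.83 − 7.56) = 1.862; fraction as HOCl = 1/(1 + 1.862) = 0.3494.
Free chlorine required for 1.08 ppm HOCl: 1.08 / 0.3494 = 3.091 ppm.
FC to add: 3.091 − 0.5 = 2.591 mg/L as Cl₂.
Cl₂ equivalent: 2.591 mg/L × 68,300 L = 177 g.
Product at 60.9% available Cl: 177 / 0.609 = 290.6 g.

291 g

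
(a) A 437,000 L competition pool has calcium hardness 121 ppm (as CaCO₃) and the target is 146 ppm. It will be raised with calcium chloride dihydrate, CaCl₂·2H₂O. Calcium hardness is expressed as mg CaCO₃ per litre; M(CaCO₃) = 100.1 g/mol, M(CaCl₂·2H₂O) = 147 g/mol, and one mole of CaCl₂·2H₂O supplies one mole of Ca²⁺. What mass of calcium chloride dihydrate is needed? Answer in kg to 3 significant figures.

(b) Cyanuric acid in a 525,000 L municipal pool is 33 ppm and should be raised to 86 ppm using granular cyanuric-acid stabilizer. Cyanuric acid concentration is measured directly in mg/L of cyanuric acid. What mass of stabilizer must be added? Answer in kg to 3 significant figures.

(a) 16.0 kg; (b) 27.8 kg

(a) Hardness to add: (146 − 121) = 25 mg/L as CaCO₃ × 437,000 L = 10,920 g as CaCO₃.
(a) Moles of Ca²⁺ (1 mol Ca²⁺ ≡ 1 mol CaCO₃): 10,920 / 100.1 g/mol = 109.1 mol.
(a) Mass of CaCl₂·2H₂O: 109.1 × 147 = 16,040 g.

(b) CYA to add: (86 − 33) = 53 mg/L × 525,000 L = 27,820 g cyanuric acid.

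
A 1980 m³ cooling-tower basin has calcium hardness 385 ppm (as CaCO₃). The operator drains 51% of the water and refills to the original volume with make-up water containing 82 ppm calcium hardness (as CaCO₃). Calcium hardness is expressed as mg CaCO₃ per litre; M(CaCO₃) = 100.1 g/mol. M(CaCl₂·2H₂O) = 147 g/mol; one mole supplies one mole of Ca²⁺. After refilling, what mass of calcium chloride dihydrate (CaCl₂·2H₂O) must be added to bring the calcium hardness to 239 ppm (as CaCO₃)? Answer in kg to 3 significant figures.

Volume: 1980 m³ = 1,980,000 L.
After draining 51% and refilling: 385 × 0.49 + 82 × 0.51 = 230.47 ppm.
Deficit to target: 239 − 230.47 = 8.53 mg/L.
As CaCO₃: 8.53 mg/L × 1,980,000 L = 16,890 g; ÷ 100.1 = 168.7 mol Ca²⁺.
Mass: 168.7 × 147 = 24,800 g.

24.8 kg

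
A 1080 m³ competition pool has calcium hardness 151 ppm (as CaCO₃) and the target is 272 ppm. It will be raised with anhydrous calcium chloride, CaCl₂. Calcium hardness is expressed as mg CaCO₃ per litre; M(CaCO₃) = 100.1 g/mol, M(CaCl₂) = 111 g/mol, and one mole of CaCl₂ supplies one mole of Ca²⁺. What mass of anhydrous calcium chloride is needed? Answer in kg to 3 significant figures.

Volume: 1080 m³ = 1,080,000 L.
Hardness to add: (272 − 151) = 121 mg/L as CaCO₃ × 1,080,000 L = 130,700 g as CaCO₃.
Moles of Ca²⁺ (1 mol Ca²⁺ ≡ 1 mol CaCO₃): 130,700 / 100.1 g/mol = 1305 mol.
Mass of CaCl₂: 1305 × 111 = 144,900 g.

145 kg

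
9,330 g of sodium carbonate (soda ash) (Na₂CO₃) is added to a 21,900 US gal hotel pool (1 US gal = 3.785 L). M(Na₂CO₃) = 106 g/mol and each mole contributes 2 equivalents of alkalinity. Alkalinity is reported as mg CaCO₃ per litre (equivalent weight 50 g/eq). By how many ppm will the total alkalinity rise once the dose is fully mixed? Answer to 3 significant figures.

Volume: 21,900 US gal × 3.785 L/gal = 82,892 L.
Moles of Na₂CO₃: 9,330 g ÷ 106 g/mol = 88.02 mol → 176 eq of alkalinity.
As CaCO₃: 176 eq × 50 g/eq = 8802 g.
Rise: 8802 g / 82,892 L × 1000 = 106.2 mg/L.

106 ppm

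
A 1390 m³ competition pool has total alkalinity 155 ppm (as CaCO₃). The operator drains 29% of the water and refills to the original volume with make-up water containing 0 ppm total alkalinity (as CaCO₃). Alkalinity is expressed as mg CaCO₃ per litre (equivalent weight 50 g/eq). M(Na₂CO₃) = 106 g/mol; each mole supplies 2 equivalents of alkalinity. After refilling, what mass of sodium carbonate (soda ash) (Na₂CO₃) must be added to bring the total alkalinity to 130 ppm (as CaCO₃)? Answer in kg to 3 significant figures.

Volume: 1390 m³ = 1,390,000 L.
After draining 29% and refilling: 155 × 0.71 + 0 × 0.29 = 110.05 ppm.
Deficit to target: 130 − 110.05 = 19.95 mg/L.
As CaCO₃: 19.95 mg/L × 1,390,000 L = 27,730 g; ÷ 50 g/eq ÷ 2 = 277.3 mol Na₂CO₃.
Mass: 277.3 × 106 = 29,390 g.

29.4 kg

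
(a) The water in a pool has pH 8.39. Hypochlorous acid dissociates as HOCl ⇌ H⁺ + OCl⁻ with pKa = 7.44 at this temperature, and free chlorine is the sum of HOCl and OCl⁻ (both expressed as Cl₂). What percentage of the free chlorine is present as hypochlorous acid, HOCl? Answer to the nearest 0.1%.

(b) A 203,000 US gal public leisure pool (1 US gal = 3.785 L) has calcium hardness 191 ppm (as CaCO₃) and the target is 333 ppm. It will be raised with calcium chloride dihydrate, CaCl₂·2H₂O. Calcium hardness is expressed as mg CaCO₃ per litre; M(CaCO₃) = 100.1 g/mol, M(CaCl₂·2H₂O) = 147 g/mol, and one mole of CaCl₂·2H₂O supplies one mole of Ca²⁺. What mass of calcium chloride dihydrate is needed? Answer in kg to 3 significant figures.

(a) [OCl⁻]/[HOCl] = 10^(pH − pKa) = 10^(8.39 − 7.44) = 10^0.95 = 8.913.
(a) Fraction as HOCl = 1 / (1 + 8.913) = 0.1009.

(b) Volume: 203,000 US gal × 3.785 L/gal = 768,355 L.
(b) Hardness to add: (333 − 191) = 142 mg/L as CaCO₃ × 768,355 L = 109,100 g as CaCO₃.
(b) Moles of Ca²⁺ (1 mol Ca²⁺ ≡ 1 mol CaCO₃): 109,100 / 100.1 g/mol = 1090 mol.
(b) Mass of CaCl₂·2H₂O: 1090 × 147 = 160,200 g.

(a) 10.1%; (b) 160 kg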